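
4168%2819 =1349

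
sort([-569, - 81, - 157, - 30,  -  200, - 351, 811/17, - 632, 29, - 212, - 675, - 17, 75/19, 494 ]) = [ - 675 , - 632, - 569, - 351, - 212, - 200, - 157, - 81, - 30, - 17, 75/19, 29,  811/17, 494] 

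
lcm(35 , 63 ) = 315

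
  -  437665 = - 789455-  - 351790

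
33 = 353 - 320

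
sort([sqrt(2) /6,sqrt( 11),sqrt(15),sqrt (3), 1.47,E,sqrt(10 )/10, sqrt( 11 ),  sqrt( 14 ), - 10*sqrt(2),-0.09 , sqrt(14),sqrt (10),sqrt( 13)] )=[ -10*sqrt ( 2 ),  -  0.09, sqrt( 2)/6,sqrt(10 )/10, 1.47 , sqrt(3), E,sqrt( 10 ),sqrt(11), sqrt( 11),sqrt(13) , sqrt(14),sqrt( 14 ),sqrt(15)]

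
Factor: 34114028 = 2^2* 13^1*656039^1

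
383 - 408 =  - 25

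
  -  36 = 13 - 49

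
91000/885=18200/177 = 102.82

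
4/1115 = 4/1115=0.00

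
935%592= 343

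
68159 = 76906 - 8747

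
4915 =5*983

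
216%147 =69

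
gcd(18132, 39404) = 4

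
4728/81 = 58 + 10/27=58.37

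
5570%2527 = 516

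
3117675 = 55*56685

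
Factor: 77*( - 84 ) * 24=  -2^5 * 3^2*7^2*11^1=- 155232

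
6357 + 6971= 13328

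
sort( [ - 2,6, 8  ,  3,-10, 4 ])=[-10, - 2,3, 4, 6,8]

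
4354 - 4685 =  - 331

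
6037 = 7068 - 1031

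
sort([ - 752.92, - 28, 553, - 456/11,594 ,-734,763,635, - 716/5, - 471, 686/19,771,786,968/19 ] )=[ - 752.92,-734,  -  471,-716/5, - 456/11, - 28, 686/19,968/19,553,594,635,763,771, 786]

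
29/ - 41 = -29/41 = -0.71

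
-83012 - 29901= - 112913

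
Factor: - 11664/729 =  - 16 = - 2^4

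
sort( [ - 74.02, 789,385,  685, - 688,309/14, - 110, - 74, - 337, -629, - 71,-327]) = [ - 688, - 629, - 337, - 327, - 110, - 74.02, - 74, - 71,309/14, 385,685,789 ]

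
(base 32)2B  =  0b1001011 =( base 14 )55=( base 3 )2210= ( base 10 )75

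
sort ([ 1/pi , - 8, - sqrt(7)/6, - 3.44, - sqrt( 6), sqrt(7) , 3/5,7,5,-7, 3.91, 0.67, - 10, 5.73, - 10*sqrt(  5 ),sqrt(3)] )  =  [ - 10 * sqrt (5 ), - 10, - 8, - 7, - 3.44, - sqrt(6 ), - sqrt (7) /6, 1/pi,3/5,0.67, sqrt(3),sqrt(7), 3.91,5, 5.73,7 ] 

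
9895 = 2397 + 7498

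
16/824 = 2/103 = 0.02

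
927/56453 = 927/56453  =  0.02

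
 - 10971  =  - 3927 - 7044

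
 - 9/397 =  - 9/397 = - 0.02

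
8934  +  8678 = 17612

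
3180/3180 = 1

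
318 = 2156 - 1838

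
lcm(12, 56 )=168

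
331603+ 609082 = 940685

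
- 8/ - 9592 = 1/1199 = 0.00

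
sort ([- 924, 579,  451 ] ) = [- 924, 451, 579 ] 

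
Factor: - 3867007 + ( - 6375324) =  - 10242331 = - 11^1*199^1*4679^1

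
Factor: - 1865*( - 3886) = 7247390 = 2^1 * 5^1*29^1 * 67^1*373^1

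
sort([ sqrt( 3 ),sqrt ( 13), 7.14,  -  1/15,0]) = [ - 1/15, 0, sqrt( 3 ), sqrt( 13 ), 7.14 ] 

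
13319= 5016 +8303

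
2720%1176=368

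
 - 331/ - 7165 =331/7165=0.05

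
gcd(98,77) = 7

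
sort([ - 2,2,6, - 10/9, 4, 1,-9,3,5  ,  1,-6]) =[-9,-6 ,-2,-10/9 , 1,  1,2 , 3,4,5, 6]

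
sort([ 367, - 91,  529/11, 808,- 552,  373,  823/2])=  [ - 552,  -  91, 529/11, 367,  373,  823/2,  808 ]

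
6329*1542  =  9759318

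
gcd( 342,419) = 1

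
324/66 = 4 + 10/11 = 4.91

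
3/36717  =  1/12239  =  0.00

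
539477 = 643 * 839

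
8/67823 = 8/67823 = 0.00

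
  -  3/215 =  - 1 + 212/215 = - 0.01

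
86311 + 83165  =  169476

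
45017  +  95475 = 140492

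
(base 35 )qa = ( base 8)1630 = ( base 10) 920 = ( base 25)1BK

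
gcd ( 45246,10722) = 6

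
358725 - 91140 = 267585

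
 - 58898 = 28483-87381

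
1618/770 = 2 + 39/385 = 2.10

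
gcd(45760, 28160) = 3520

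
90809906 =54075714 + 36734192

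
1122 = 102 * 11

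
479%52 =11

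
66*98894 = 6527004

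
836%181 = 112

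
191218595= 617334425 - 426115830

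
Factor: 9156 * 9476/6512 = 3^1*7^1*11^ (- 1)*23^1 * 37^( -1)*103^1*109^1 = 5422641/407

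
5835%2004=1827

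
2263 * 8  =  18104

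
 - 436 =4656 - 5092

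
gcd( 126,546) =42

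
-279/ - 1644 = 93/548 = 0.17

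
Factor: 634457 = 17^1 * 37321^1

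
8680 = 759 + 7921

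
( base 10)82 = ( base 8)122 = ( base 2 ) 1010010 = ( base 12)6A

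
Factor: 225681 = 3^1*75227^1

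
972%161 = 6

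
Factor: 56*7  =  392= 2^3*7^2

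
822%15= 12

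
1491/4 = 372 +3/4=372.75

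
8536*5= 42680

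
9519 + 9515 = 19034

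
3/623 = 3/623 = 0.00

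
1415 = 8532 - 7117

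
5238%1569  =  531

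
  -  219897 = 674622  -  894519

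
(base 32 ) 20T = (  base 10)2077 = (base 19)5e6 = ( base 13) C3A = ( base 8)4035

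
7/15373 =7/15373 = 0.00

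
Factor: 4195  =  5^1*839^1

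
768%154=152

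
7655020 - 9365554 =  - 1710534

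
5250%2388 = 474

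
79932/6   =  13322 = 13322.00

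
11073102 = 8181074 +2892028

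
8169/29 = 281+20/29  =  281.69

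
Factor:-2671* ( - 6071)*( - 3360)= - 2^5*3^1 * 5^1*7^1*13^1*467^1 * 2671^1 = - 54484553760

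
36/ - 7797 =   -  1 + 2587/2599 = - 0.00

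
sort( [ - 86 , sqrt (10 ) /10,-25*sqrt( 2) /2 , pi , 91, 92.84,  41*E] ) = [ - 86, - 25*sqrt( 2 ) /2, sqrt(10)/10, pi, 91, 92.84,41*E] 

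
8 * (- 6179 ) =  - 49432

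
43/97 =43/97 =0.44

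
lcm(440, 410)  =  18040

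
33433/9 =33433/9 = 3714.78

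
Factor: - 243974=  - 2^1 * 199^1*613^1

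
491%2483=491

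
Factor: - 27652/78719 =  - 2^2*31^1*353^(-1 )=- 124/353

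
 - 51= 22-73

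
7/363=7/363 = 0.02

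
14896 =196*76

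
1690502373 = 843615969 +846886404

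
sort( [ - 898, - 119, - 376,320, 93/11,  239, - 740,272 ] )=[ - 898, - 740,- 376, - 119, 93/11 , 239,272, 320]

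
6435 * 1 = 6435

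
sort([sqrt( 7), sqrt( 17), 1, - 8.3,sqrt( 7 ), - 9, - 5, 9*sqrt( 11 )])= [ - 9,- 8.3,-5 , 1  ,  sqrt( 7),  sqrt( 7 ), sqrt ( 17),9*sqrt(11 )] 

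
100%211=100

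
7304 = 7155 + 149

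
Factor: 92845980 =2^2*3^3*5^1 *171937^1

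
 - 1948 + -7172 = - 9120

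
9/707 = 9/707 = 0.01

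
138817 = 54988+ 83829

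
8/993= 8/993 = 0.01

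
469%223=23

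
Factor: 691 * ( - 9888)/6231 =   -  2277536/2077 = - 2^5*31^(-1 )*67^( - 1)*103^1*691^1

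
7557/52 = 7557/52=145.33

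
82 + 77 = 159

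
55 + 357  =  412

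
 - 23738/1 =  - 23738=- 23738.00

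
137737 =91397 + 46340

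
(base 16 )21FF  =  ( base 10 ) 8703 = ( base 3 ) 102221100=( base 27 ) bp9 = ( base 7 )34242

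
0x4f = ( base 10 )79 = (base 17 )4b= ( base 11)72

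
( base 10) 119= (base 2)1110111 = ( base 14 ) 87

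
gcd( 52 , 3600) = 4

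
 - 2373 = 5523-7896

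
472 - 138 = 334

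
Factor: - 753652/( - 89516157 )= 2^2*3^( - 1)* 29^1*59^( - 1 ) * 73^1 *89^1*523^( - 1 ) * 967^( - 1 ) 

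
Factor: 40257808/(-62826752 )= -2516113/3926672=- 2^( - 4) * 19^1*151^1*877^1*245417^( - 1 )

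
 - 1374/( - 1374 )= 1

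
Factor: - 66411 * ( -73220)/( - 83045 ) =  - 972522684/16609 = - 2^2*3^2*7^1*17^( - 1 )*47^1*157^1*523^1*977^( - 1) 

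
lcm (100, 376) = 9400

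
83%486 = 83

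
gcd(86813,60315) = 1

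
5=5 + 0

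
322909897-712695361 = -389785464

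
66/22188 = 11/3698 = 0.00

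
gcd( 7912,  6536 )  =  344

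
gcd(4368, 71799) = 273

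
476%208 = 60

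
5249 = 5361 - 112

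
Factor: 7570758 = 2^1*3^1* 13^1*31^2*101^1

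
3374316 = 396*8521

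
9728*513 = 4990464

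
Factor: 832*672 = 559104= 2^11*3^1*7^1 * 13^1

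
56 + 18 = 74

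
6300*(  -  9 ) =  - 56700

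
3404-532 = 2872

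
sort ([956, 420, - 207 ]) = [  -  207,420,956]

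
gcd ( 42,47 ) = 1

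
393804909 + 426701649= 820506558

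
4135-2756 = 1379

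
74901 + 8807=83708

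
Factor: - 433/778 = -2^(-1)*389^( - 1)*433^1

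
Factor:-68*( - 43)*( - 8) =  - 2^5* 17^1*43^1 = - 23392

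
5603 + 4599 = 10202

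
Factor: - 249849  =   - 3^2*17^1*23^1 * 71^1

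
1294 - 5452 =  - 4158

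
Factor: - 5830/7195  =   - 2^1*11^1*53^1 * 1439^( - 1) = - 1166/1439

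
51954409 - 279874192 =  - 227919783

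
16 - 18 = -2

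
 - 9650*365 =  - 3522250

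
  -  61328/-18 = 30664/9 = 3407.11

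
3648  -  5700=  -  2052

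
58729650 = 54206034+4523616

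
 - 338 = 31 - 369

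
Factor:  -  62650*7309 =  - 2^1*5^2*7^1*179^1*7309^1 = - 457908850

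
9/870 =3/290 = 0.01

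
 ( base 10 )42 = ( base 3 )1120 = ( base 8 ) 52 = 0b101010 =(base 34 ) 18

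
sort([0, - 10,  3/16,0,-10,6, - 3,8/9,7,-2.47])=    [ - 10,  -  10,-3, - 2.47,0,0, 3/16, 8/9,6, 7 ] 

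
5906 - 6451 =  - 545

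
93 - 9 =84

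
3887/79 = 49 + 16/79= 49.20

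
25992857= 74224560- 48231703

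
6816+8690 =15506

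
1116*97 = 108252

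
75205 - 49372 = 25833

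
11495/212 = 11495/212  =  54.22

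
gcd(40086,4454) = 4454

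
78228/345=226 + 86/115 = 226.75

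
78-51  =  27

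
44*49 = 2156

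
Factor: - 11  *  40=-440 =-2^3*5^1 * 11^1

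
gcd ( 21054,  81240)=6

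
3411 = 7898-4487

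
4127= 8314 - 4187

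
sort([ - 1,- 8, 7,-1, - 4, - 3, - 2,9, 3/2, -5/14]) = [ - 8, - 4,-3 ,  -  2, - 1,-1, - 5/14,  3/2, 7, 9] 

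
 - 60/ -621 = 20/207=0.10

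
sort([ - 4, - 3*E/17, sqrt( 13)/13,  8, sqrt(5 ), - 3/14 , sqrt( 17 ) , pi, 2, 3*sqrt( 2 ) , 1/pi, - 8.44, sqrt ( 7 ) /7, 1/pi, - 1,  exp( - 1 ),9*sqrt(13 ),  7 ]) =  [ - 8.44,-4 , - 1, - 3*E/17, - 3/14,sqrt( 13)/13 , 1/pi,1/pi, exp(-1 ), sqrt(7 ) /7, 2,sqrt(5),pi, sqrt(17), 3*sqrt( 2 ), 7, 8, 9 * sqrt( 13)] 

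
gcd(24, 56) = 8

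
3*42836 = 128508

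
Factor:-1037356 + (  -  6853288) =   -  2^2*83^1 * 23767^1  =  - 7890644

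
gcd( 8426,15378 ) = 22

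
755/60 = 151/12  =  12.58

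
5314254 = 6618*803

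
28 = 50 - 22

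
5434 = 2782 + 2652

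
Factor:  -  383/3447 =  -1/9  =  - 3^( - 2)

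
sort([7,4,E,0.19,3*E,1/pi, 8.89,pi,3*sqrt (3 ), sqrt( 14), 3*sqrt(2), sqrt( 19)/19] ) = [0.19,  sqrt( 19 )/19,1/pi,E, pi,sqrt(14 ),  4, 3*sqrt (2 ),3 *sqrt( 3),7, 3 * E,8.89]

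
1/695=1/695 = 0.00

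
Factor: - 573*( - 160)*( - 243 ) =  - 2^5 * 3^6*5^1*191^1 = -  22278240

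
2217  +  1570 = 3787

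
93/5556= 31/1852=0.02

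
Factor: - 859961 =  - 661^1*1301^1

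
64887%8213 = 7396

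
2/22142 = 1/11071=0.00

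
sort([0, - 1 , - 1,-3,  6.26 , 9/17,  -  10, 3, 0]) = [ - 10, - 3, - 1, -1, 0, 0, 9/17, 3,6.26]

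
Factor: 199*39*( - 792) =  - 6146712= - 2^3 * 3^3 * 11^1 * 13^1 * 199^1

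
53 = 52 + 1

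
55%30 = 25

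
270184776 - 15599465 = 254585311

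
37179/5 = 7435+4/5 = 7435.80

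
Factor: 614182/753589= 2^1*307091^1*753589^(  -  1 ) 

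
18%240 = 18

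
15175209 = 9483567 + 5691642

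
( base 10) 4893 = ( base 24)8bl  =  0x131d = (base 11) 3749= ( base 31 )52q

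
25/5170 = 5/1034 = 0.00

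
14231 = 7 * 2033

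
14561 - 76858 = -62297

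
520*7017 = 3648840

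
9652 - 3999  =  5653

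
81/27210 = 27/9070 = 0.00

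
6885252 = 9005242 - 2119990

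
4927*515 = 2537405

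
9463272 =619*15288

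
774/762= 1 + 2/127 =1.02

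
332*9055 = 3006260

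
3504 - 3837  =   - 333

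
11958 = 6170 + 5788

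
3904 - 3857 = 47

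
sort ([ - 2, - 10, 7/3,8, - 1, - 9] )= [ -10, - 9, - 2, - 1,7/3,8] 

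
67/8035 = 67/8035 = 0.01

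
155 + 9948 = 10103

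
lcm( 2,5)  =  10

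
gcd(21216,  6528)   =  1632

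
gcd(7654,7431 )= 1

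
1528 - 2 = 1526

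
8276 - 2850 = 5426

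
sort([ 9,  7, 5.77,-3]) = [ - 3 , 5.77, 7 , 9] 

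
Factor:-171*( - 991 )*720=122011920 =2^4*3^4*5^1*19^1*991^1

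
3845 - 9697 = - 5852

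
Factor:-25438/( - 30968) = 23/28 = 2^( - 2)*7^( - 1)* 23^1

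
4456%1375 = 331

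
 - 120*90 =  - 10800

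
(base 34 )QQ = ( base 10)910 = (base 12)63a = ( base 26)190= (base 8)1616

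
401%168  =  65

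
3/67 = 3/67=0.04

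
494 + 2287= 2781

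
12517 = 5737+6780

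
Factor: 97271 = 211^1*461^1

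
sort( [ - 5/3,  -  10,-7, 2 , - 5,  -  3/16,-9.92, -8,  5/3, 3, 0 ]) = [-10, - 9.92, - 8, - 7,-5, - 5/3,  -  3/16, 0, 5/3,  2, 3]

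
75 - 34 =41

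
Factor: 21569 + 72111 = 2^4*5^1*1171^1 = 93680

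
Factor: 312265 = 5^1*19^2* 173^1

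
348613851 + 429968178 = 778582029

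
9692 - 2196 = 7496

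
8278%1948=486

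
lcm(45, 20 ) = 180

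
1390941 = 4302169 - 2911228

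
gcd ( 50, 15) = 5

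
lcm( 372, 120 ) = 3720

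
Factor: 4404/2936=3/2 = 2^( - 1 ) * 3^1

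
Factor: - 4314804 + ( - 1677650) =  - 2^1*13^1*230479^1 = - 5992454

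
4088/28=146=146.00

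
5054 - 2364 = 2690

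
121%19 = 7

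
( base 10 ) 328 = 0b101001000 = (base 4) 11020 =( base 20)g8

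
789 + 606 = 1395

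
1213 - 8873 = -7660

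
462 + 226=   688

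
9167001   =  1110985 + 8056016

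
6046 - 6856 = - 810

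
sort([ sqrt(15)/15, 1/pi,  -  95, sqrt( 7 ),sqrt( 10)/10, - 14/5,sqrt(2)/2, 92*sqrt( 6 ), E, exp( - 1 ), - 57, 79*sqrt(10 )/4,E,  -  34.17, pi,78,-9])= [  -  95, - 57, - 34.17, - 9,-14/5,sqrt(15)/15 , sqrt( 10)/10,1/pi,exp(- 1),sqrt( 2)/2,sqrt( 7),E,  E, pi,  79*sqrt(10)/4,78 , 92 *sqrt( 6)]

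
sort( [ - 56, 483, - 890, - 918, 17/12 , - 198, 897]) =[ - 918 , - 890,- 198,-56, 17/12, 483,897]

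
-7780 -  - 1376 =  - 6404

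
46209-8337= 37872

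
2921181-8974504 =-6053323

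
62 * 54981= 3408822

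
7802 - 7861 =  - 59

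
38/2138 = 19/1069 =0.02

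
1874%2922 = 1874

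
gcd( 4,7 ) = 1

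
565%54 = 25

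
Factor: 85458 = 2^1*3^1 *14243^1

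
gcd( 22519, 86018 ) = 1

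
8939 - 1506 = 7433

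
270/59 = 270/59 =4.58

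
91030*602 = 54800060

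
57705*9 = 519345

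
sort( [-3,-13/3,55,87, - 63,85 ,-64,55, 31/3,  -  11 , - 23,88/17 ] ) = [ - 64, - 63, - 23, - 11, - 13/3, - 3,88/17,31/3,55,55, 85,87]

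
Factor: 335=5^1*67^1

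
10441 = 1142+9299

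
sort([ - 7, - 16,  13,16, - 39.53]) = [ - 39.53, - 16, - 7, 13,16]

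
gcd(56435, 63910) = 5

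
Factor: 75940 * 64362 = 4887650280 = 2^3*3^1 *5^1*17^1 *631^1 * 3797^1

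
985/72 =13 + 49/72 = 13.68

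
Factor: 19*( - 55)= -5^1 * 11^1*19^1=- 1045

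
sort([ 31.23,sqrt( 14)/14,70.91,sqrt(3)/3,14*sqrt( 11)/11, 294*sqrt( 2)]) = [ sqrt( 14 ) /14,sqrt(3)/3 , 14*sqrt( 11)/11,31.23, 70.91,294*sqrt(2) ]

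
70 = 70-0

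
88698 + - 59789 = 28909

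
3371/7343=3371/7343 = 0.46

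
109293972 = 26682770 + 82611202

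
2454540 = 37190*66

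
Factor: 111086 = 2^1*67^1*829^1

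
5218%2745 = 2473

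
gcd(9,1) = 1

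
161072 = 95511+65561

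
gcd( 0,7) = 7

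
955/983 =955/983 = 0.97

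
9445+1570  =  11015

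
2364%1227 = 1137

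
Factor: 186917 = 186917^1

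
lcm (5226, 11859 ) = 308334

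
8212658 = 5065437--3147221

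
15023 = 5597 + 9426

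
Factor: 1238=2^1*619^1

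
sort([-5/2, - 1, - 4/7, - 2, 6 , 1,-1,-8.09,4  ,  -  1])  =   [ - 8.09,-5/2, - 2,-1, - 1,-1,-4/7,  1,  4, 6]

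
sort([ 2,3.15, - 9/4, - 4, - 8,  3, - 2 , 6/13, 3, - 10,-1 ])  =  [ - 10, - 8, - 4, - 9/4, - 2,-1, 6/13, 2,3,3, 3.15 ] 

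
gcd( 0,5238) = 5238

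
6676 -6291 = 385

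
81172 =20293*4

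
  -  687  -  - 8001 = 7314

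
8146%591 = 463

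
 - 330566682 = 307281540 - 637848222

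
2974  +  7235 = 10209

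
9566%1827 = 431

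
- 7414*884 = - 6553976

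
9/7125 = 3/2375 = 0.00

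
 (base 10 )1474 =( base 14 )774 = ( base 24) 2DA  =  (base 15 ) 684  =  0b10111000010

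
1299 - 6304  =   - 5005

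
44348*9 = 399132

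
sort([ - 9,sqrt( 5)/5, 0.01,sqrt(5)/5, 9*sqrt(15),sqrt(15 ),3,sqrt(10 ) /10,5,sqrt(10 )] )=[- 9, 0.01,sqrt(10 )/10,sqrt(5 )/5  ,  sqrt(5)/5, 3 , sqrt( 10),sqrt(15), 5,9 *sqrt( 15)]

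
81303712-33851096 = 47452616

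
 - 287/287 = -1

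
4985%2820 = 2165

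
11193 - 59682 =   -  48489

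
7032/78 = 1172/13  =  90.15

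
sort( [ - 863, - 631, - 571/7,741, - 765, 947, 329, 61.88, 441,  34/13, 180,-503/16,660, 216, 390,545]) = [-863, - 765, - 631, - 571/7, - 503/16,34/13 , 61.88,  180,  216, 329,  390,441, 545, 660 , 741, 947] 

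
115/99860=23/19972 = 0.00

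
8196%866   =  402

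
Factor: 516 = 2^2* 3^1 * 43^1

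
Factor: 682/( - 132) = - 31/6 =- 2^(-1)* 3^( - 1 ) * 31^1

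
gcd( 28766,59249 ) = 1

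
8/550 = 4/275  =  0.01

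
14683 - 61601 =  - 46918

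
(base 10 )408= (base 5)3113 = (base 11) 341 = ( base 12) 2a0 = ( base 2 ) 110011000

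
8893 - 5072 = 3821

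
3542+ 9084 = 12626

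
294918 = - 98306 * (-3 ) 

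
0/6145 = 0= 0.00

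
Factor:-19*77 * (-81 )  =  118503   =  3^4 * 7^1*11^1*19^1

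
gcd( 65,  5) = 5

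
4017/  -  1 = -4017/1 = - 4017.00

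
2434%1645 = 789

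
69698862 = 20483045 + 49215817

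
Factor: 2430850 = 2^1*5^2 * 61^1*797^1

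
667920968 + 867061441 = 1534982409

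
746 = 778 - 32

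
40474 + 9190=49664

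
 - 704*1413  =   - 994752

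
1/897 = 1/897=0.00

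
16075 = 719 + 15356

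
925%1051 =925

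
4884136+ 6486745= 11370881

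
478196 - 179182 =299014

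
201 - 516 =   -  315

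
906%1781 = 906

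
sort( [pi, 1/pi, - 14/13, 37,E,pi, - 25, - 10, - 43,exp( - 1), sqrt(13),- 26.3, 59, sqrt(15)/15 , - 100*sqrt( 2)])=[ - 100* sqrt( 2), - 43 , - 26.3,-25  , - 10, - 14/13, sqrt ( 15)/15,  1/pi, exp( - 1),  E, pi, pi, sqrt( 13), 37,59]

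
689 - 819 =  -130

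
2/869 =2/869  =  0.00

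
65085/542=65085/542= 120.08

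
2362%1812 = 550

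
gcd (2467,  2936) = 1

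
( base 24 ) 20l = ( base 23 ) 250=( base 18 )3B3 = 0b10010010101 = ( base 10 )1173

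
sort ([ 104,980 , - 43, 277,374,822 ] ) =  [ - 43,104, 277,374,822 , 980]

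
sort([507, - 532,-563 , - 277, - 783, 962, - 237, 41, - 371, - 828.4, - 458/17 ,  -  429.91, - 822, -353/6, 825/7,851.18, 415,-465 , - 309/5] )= [ - 828.4, - 822 , - 783, - 563, - 532,  -  465, - 429.91, - 371,-277, - 237, - 309/5, - 353/6,  -  458/17,  41,  825/7,415,507, 851.18,962] 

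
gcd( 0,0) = 0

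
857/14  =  61 + 3/14  =  61.21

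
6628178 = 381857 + 6246321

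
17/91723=17/91723=   0.00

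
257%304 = 257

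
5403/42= 128 + 9/14 = 128.64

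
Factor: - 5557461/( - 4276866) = 2^( - 1)*7^1* 11^( - 2)*13^1*43^( - 1 )*137^( - 1 )*20357^1 = 1852487/1425622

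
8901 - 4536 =4365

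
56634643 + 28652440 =85287083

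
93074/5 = 18614+4/5  =  18614.80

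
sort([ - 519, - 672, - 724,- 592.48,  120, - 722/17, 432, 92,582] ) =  [ - 724,  -  672 , - 592.48,-519, - 722/17,92, 120,432,582]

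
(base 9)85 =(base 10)77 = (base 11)70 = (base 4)1031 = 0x4d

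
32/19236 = 8/4809 = 0.00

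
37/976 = 37/976 = 0.04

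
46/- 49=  - 1 + 3/49 = - 0.94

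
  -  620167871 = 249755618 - 869923489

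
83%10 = 3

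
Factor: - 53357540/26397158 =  - 2^1*5^1 * 17^(  -  1)*101^( - 1)*421^1 *6337^1*7687^(  -  1) =- 26678770/13198579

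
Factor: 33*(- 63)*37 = -76923 = - 3^3*7^1*11^1*37^1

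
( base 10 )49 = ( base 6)121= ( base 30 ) 1J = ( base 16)31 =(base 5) 144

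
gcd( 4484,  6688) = 76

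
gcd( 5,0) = 5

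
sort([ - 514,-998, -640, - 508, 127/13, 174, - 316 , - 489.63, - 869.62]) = [ - 998,-869.62, - 640, -514,-508,-489.63, - 316,127/13,174]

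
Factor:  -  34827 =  - 3^1*13^1*19^1 * 47^1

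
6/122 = 3/61 = 0.05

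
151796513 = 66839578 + 84956935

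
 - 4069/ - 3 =4069/3 = 1356.33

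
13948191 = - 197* (-70803)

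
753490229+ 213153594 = 966643823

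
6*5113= 30678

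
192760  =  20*9638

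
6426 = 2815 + 3611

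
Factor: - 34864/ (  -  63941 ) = 2^4*43^(-1 ) * 1487^( - 1) * 2179^1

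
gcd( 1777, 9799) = 1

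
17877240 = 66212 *270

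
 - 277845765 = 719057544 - 996903309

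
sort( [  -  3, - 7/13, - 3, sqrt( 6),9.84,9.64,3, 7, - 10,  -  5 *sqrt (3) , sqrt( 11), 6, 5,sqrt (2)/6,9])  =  [ -10, - 5*sqrt( 3 ), - 3,-3, - 7/13,sqrt( 2 ) /6,sqrt( 6 ),  3, sqrt( 11 ) , 5, 6 , 7,  9 , 9.64,9.84]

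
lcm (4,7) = 28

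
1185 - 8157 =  - 6972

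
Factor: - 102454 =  - 2^1*11^1*4657^1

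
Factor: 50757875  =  5^3*7^2*8287^1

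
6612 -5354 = 1258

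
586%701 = 586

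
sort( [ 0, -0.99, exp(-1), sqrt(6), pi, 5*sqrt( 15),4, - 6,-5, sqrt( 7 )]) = [  -  6 , - 5,  -  0.99, 0, exp( - 1), sqrt( 6), sqrt( 7), pi , 4,5*sqrt(15) ] 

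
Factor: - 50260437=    - 3^2*47^1*118819^1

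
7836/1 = 7836 = 7836.00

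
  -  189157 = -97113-92044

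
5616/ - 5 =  - 1124+4/5 = -1123.20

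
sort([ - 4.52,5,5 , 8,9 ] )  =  [ - 4.52,5,5,8,9]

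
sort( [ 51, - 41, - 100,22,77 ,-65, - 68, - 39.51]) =[ - 100, - 68,-65, - 41, - 39.51,22,51, 77 ] 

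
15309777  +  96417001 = 111726778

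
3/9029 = 3/9029 = 0.00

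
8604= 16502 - 7898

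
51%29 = 22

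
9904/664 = 14+76/83= 14.92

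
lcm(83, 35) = 2905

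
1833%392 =265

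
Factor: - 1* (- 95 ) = 5^1*19^1  =  95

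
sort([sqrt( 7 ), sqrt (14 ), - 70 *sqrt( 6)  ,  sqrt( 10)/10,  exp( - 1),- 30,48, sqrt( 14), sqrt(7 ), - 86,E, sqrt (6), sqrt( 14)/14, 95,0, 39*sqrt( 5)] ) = [ - 70*sqrt(6), - 86, - 30, 0, sqrt(14 )/14, sqrt (10)/10, exp( - 1), sqrt(6), sqrt( 7) , sqrt(7), E, sqrt(14), sqrt(14), 48, 39*sqrt (5), 95 ] 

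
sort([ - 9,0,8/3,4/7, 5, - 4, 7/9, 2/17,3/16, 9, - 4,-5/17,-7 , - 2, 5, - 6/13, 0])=[ - 9, -7, - 4, - 4, - 2, - 6/13, -5/17, 0,0 , 2/17,3/16, 4/7 , 7/9,8/3,5,5,9]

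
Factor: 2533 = 17^1*149^1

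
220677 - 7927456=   -  7706779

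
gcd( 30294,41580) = 594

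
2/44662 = 1/22331 = 0.00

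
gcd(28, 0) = 28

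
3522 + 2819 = 6341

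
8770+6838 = 15608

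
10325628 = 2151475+8174153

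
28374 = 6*4729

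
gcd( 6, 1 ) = 1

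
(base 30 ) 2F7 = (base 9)3077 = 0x8d1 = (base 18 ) 6h7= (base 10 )2257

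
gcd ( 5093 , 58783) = 1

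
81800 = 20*4090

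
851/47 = 851/47 = 18.11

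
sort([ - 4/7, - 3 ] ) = [ - 3, - 4/7]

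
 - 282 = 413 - 695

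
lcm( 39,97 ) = 3783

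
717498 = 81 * 8858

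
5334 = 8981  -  3647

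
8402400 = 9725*864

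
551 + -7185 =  - 6634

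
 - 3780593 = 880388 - 4660981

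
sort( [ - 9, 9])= [-9,9] 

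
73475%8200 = 7875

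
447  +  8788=9235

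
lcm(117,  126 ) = 1638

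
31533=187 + 31346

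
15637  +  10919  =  26556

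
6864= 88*78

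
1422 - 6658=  - 5236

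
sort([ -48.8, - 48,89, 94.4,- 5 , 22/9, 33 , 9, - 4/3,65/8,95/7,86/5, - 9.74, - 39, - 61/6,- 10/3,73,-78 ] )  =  [ - 78, - 48.8, - 48, - 39, - 61/6, - 9.74,  -  5, - 10/3,-4/3,22/9 , 65/8, 9,95/7,86/5,33,73,89,94.4 ] 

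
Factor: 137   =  137^1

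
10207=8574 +1633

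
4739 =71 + 4668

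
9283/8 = 9283/8=1160.38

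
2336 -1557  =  779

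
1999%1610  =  389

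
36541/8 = 4567+5/8=4567.62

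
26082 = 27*966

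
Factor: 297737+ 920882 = 1218619 = 521^1*2339^1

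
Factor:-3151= - 23^1*137^1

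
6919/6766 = 1 + 9/398 = 1.02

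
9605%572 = 453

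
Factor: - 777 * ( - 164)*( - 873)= - 2^2 * 3^3*7^1 * 37^1*41^1 * 97^1=- 111244644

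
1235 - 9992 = -8757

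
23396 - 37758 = -14362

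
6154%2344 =1466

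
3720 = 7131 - 3411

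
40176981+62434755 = 102611736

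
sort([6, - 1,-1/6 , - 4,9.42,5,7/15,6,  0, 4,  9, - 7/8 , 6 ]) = [ - 4, - 1, - 7/8,-1/6, 0, 7/15,4, 5,6,6, 6, 9,9.42]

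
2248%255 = 208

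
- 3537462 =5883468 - 9420930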